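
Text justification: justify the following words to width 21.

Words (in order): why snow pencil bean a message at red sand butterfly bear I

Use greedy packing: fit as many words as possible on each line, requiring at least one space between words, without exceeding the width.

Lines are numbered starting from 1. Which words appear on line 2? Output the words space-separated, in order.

Line 1: ['why', 'snow', 'pencil', 'bean'] (min_width=20, slack=1)
Line 2: ['a', 'message', 'at', 'red', 'sand'] (min_width=21, slack=0)
Line 3: ['butterfly', 'bear', 'I'] (min_width=16, slack=5)

Answer: a message at red sand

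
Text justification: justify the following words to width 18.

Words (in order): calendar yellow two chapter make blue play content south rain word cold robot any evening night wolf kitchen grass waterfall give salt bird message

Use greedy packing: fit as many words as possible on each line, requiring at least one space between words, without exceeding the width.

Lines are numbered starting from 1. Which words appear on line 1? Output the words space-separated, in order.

Answer: calendar yellow

Derivation:
Line 1: ['calendar', 'yellow'] (min_width=15, slack=3)
Line 2: ['two', 'chapter', 'make'] (min_width=16, slack=2)
Line 3: ['blue', 'play', 'content'] (min_width=17, slack=1)
Line 4: ['south', 'rain', 'word'] (min_width=15, slack=3)
Line 5: ['cold', 'robot', 'any'] (min_width=14, slack=4)
Line 6: ['evening', 'night', 'wolf'] (min_width=18, slack=0)
Line 7: ['kitchen', 'grass'] (min_width=13, slack=5)
Line 8: ['waterfall', 'give'] (min_width=14, slack=4)
Line 9: ['salt', 'bird', 'message'] (min_width=17, slack=1)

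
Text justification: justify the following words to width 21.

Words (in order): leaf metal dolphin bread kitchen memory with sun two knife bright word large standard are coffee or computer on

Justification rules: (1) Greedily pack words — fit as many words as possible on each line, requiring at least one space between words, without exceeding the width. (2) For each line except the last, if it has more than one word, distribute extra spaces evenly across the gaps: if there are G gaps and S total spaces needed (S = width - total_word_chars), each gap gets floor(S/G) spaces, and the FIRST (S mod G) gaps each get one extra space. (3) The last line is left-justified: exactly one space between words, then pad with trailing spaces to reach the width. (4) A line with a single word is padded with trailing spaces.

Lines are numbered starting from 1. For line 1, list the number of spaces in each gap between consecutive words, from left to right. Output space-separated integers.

Line 1: ['leaf', 'metal', 'dolphin'] (min_width=18, slack=3)
Line 2: ['bread', 'kitchen', 'memory'] (min_width=20, slack=1)
Line 3: ['with', 'sun', 'two', 'knife'] (min_width=18, slack=3)
Line 4: ['bright', 'word', 'large'] (min_width=17, slack=4)
Line 5: ['standard', 'are', 'coffee'] (min_width=19, slack=2)
Line 6: ['or', 'computer', 'on'] (min_width=14, slack=7)

Answer: 3 2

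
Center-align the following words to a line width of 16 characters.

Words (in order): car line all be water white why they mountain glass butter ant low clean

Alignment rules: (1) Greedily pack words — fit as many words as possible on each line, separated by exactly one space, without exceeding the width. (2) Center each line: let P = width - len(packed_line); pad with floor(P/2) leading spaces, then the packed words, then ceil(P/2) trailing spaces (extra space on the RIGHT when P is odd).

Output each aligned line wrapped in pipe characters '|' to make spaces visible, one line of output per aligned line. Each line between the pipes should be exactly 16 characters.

Line 1: ['car', 'line', 'all', 'be'] (min_width=15, slack=1)
Line 2: ['water', 'white', 'why'] (min_width=15, slack=1)
Line 3: ['they', 'mountain'] (min_width=13, slack=3)
Line 4: ['glass', 'butter', 'ant'] (min_width=16, slack=0)
Line 5: ['low', 'clean'] (min_width=9, slack=7)

Answer: |car line all be |
|water white why |
| they mountain  |
|glass butter ant|
|   low clean    |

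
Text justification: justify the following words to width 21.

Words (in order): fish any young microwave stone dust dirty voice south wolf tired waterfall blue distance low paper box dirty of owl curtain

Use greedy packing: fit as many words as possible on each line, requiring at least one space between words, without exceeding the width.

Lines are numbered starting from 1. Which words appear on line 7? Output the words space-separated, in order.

Answer: owl curtain

Derivation:
Line 1: ['fish', 'any', 'young'] (min_width=14, slack=7)
Line 2: ['microwave', 'stone', 'dust'] (min_width=20, slack=1)
Line 3: ['dirty', 'voice', 'south'] (min_width=17, slack=4)
Line 4: ['wolf', 'tired', 'waterfall'] (min_width=20, slack=1)
Line 5: ['blue', 'distance', 'low'] (min_width=17, slack=4)
Line 6: ['paper', 'box', 'dirty', 'of'] (min_width=18, slack=3)
Line 7: ['owl', 'curtain'] (min_width=11, slack=10)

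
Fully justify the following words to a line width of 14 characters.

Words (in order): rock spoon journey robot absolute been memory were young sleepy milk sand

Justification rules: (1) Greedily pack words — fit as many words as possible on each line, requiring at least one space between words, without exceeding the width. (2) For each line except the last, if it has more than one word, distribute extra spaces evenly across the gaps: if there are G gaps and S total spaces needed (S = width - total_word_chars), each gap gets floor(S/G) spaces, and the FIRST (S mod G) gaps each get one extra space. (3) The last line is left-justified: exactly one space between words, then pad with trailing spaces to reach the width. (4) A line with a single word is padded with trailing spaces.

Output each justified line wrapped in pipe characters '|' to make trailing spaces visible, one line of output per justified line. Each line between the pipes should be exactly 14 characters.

Line 1: ['rock', 'spoon'] (min_width=10, slack=4)
Line 2: ['journey', 'robot'] (min_width=13, slack=1)
Line 3: ['absolute', 'been'] (min_width=13, slack=1)
Line 4: ['memory', 'were'] (min_width=11, slack=3)
Line 5: ['young', 'sleepy'] (min_width=12, slack=2)
Line 6: ['milk', 'sand'] (min_width=9, slack=5)

Answer: |rock     spoon|
|journey  robot|
|absolute  been|
|memory    were|
|young   sleepy|
|milk sand     |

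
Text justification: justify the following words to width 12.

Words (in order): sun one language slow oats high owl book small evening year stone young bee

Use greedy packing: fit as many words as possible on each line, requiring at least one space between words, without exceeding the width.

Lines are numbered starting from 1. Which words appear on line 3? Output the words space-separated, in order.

Line 1: ['sun', 'one'] (min_width=7, slack=5)
Line 2: ['language'] (min_width=8, slack=4)
Line 3: ['slow', 'oats'] (min_width=9, slack=3)
Line 4: ['high', 'owl'] (min_width=8, slack=4)
Line 5: ['book', 'small'] (min_width=10, slack=2)
Line 6: ['evening', 'year'] (min_width=12, slack=0)
Line 7: ['stone', 'young'] (min_width=11, slack=1)
Line 8: ['bee'] (min_width=3, slack=9)

Answer: slow oats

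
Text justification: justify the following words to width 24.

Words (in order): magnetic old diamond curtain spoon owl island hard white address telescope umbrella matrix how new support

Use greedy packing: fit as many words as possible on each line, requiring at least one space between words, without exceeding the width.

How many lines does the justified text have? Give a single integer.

Line 1: ['magnetic', 'old', 'diamond'] (min_width=20, slack=4)
Line 2: ['curtain', 'spoon', 'owl', 'island'] (min_width=24, slack=0)
Line 3: ['hard', 'white', 'address'] (min_width=18, slack=6)
Line 4: ['telescope', 'umbrella'] (min_width=18, slack=6)
Line 5: ['matrix', 'how', 'new', 'support'] (min_width=22, slack=2)
Total lines: 5

Answer: 5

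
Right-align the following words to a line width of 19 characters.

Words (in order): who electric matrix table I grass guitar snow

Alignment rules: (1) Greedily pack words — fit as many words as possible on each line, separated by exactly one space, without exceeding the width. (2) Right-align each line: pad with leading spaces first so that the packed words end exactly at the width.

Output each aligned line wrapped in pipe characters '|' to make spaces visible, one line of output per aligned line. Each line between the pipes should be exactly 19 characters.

Answer: |who electric matrix|
|      table I grass|
|        guitar snow|

Derivation:
Line 1: ['who', 'electric', 'matrix'] (min_width=19, slack=0)
Line 2: ['table', 'I', 'grass'] (min_width=13, slack=6)
Line 3: ['guitar', 'snow'] (min_width=11, slack=8)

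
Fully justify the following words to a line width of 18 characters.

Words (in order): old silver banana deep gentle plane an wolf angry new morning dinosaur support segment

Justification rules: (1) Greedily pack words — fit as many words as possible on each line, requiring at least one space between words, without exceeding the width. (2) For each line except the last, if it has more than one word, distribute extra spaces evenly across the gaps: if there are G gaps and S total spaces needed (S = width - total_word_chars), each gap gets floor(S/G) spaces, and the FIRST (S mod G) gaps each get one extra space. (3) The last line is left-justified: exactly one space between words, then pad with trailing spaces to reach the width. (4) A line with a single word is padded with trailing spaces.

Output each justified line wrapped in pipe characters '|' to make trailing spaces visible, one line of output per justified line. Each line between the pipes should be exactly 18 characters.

Line 1: ['old', 'silver', 'banana'] (min_width=17, slack=1)
Line 2: ['deep', 'gentle', 'plane'] (min_width=17, slack=1)
Line 3: ['an', 'wolf', 'angry', 'new'] (min_width=17, slack=1)
Line 4: ['morning', 'dinosaur'] (min_width=16, slack=2)
Line 5: ['support', 'segment'] (min_width=15, slack=3)

Answer: |old  silver banana|
|deep  gentle plane|
|an  wolf angry new|
|morning   dinosaur|
|support segment   |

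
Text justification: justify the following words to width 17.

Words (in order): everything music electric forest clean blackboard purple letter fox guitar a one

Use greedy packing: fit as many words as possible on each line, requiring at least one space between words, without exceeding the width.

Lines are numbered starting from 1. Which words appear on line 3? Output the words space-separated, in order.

Line 1: ['everything', 'music'] (min_width=16, slack=1)
Line 2: ['electric', 'forest'] (min_width=15, slack=2)
Line 3: ['clean', 'blackboard'] (min_width=16, slack=1)
Line 4: ['purple', 'letter', 'fox'] (min_width=17, slack=0)
Line 5: ['guitar', 'a', 'one'] (min_width=12, slack=5)

Answer: clean blackboard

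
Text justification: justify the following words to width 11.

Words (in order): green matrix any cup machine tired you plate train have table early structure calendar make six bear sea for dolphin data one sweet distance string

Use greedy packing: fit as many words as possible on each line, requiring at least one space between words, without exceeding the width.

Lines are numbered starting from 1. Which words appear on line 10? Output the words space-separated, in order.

Line 1: ['green'] (min_width=5, slack=6)
Line 2: ['matrix', 'any'] (min_width=10, slack=1)
Line 3: ['cup', 'machine'] (min_width=11, slack=0)
Line 4: ['tired', 'you'] (min_width=9, slack=2)
Line 5: ['plate', 'train'] (min_width=11, slack=0)
Line 6: ['have', 'table'] (min_width=10, slack=1)
Line 7: ['early'] (min_width=5, slack=6)
Line 8: ['structure'] (min_width=9, slack=2)
Line 9: ['calendar'] (min_width=8, slack=3)
Line 10: ['make', 'six'] (min_width=8, slack=3)
Line 11: ['bear', 'sea'] (min_width=8, slack=3)
Line 12: ['for', 'dolphin'] (min_width=11, slack=0)
Line 13: ['data', 'one'] (min_width=8, slack=3)
Line 14: ['sweet'] (min_width=5, slack=6)
Line 15: ['distance'] (min_width=8, slack=3)
Line 16: ['string'] (min_width=6, slack=5)

Answer: make six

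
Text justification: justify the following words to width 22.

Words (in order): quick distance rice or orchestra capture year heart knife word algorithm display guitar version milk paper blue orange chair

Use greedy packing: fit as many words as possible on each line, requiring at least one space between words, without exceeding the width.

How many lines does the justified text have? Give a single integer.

Line 1: ['quick', 'distance', 'rice', 'or'] (min_width=22, slack=0)
Line 2: ['orchestra', 'capture', 'year'] (min_width=22, slack=0)
Line 3: ['heart', 'knife', 'word'] (min_width=16, slack=6)
Line 4: ['algorithm', 'display'] (min_width=17, slack=5)
Line 5: ['guitar', 'version', 'milk'] (min_width=19, slack=3)
Line 6: ['paper', 'blue', 'orange'] (min_width=17, slack=5)
Line 7: ['chair'] (min_width=5, slack=17)
Total lines: 7

Answer: 7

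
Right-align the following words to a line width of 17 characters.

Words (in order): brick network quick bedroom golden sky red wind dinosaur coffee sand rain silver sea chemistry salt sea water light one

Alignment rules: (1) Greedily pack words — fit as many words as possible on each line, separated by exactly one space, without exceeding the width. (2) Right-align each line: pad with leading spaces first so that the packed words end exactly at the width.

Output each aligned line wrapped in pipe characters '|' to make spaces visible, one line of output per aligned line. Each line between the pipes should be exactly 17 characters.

Answer: |    brick network|
|    quick bedroom|
|   golden sky red|
|    wind dinosaur|
| coffee sand rain|
|       silver sea|
|   chemistry salt|
|  sea water light|
|              one|

Derivation:
Line 1: ['brick', 'network'] (min_width=13, slack=4)
Line 2: ['quick', 'bedroom'] (min_width=13, slack=4)
Line 3: ['golden', 'sky', 'red'] (min_width=14, slack=3)
Line 4: ['wind', 'dinosaur'] (min_width=13, slack=4)
Line 5: ['coffee', 'sand', 'rain'] (min_width=16, slack=1)
Line 6: ['silver', 'sea'] (min_width=10, slack=7)
Line 7: ['chemistry', 'salt'] (min_width=14, slack=3)
Line 8: ['sea', 'water', 'light'] (min_width=15, slack=2)
Line 9: ['one'] (min_width=3, slack=14)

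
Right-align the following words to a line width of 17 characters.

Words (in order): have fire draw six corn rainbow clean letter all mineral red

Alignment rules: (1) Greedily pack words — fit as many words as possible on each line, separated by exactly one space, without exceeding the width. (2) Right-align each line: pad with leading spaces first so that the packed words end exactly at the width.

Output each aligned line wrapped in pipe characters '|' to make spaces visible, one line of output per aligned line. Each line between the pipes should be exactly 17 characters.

Answer: |   have fire draw|
| six corn rainbow|
| clean letter all|
|      mineral red|

Derivation:
Line 1: ['have', 'fire', 'draw'] (min_width=14, slack=3)
Line 2: ['six', 'corn', 'rainbow'] (min_width=16, slack=1)
Line 3: ['clean', 'letter', 'all'] (min_width=16, slack=1)
Line 4: ['mineral', 'red'] (min_width=11, slack=6)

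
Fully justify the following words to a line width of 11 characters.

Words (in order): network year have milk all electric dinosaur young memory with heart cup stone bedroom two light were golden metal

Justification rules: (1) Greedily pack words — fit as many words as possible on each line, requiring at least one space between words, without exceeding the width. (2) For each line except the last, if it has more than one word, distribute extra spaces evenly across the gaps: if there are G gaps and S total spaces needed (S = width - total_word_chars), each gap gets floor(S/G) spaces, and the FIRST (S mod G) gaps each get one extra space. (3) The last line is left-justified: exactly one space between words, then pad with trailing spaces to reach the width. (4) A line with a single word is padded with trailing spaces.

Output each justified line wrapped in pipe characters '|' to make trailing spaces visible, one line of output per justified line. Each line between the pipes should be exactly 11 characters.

Line 1: ['network'] (min_width=7, slack=4)
Line 2: ['year', 'have'] (min_width=9, slack=2)
Line 3: ['milk', 'all'] (min_width=8, slack=3)
Line 4: ['electric'] (min_width=8, slack=3)
Line 5: ['dinosaur'] (min_width=8, slack=3)
Line 6: ['young'] (min_width=5, slack=6)
Line 7: ['memory', 'with'] (min_width=11, slack=0)
Line 8: ['heart', 'cup'] (min_width=9, slack=2)
Line 9: ['stone'] (min_width=5, slack=6)
Line 10: ['bedroom', 'two'] (min_width=11, slack=0)
Line 11: ['light', 'were'] (min_width=10, slack=1)
Line 12: ['golden'] (min_width=6, slack=5)
Line 13: ['metal'] (min_width=5, slack=6)

Answer: |network    |
|year   have|
|milk    all|
|electric   |
|dinosaur   |
|young      |
|memory with|
|heart   cup|
|stone      |
|bedroom two|
|light  were|
|golden     |
|metal      |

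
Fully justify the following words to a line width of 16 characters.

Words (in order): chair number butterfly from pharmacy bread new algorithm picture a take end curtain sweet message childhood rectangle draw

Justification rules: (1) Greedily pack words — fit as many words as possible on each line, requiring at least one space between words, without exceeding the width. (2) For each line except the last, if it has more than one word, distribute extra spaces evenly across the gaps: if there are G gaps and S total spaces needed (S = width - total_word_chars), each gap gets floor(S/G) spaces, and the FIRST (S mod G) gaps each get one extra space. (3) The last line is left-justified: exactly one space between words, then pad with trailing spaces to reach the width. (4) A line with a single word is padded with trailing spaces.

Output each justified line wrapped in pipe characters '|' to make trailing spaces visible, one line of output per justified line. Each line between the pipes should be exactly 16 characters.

Answer: |chair     number|
|butterfly   from|
|pharmacy   bread|
|new    algorithm|
|picture  a  take|
|end      curtain|
|sweet    message|
|childhood       |
|rectangle draw  |

Derivation:
Line 1: ['chair', 'number'] (min_width=12, slack=4)
Line 2: ['butterfly', 'from'] (min_width=14, slack=2)
Line 3: ['pharmacy', 'bread'] (min_width=14, slack=2)
Line 4: ['new', 'algorithm'] (min_width=13, slack=3)
Line 5: ['picture', 'a', 'take'] (min_width=14, slack=2)
Line 6: ['end', 'curtain'] (min_width=11, slack=5)
Line 7: ['sweet', 'message'] (min_width=13, slack=3)
Line 8: ['childhood'] (min_width=9, slack=7)
Line 9: ['rectangle', 'draw'] (min_width=14, slack=2)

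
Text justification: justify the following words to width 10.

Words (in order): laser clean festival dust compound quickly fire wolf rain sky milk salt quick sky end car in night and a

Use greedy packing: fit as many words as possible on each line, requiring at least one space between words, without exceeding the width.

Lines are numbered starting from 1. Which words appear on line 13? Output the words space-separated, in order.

Answer: a

Derivation:
Line 1: ['laser'] (min_width=5, slack=5)
Line 2: ['clean'] (min_width=5, slack=5)
Line 3: ['festival'] (min_width=8, slack=2)
Line 4: ['dust'] (min_width=4, slack=6)
Line 5: ['compound'] (min_width=8, slack=2)
Line 6: ['quickly'] (min_width=7, slack=3)
Line 7: ['fire', 'wolf'] (min_width=9, slack=1)
Line 8: ['rain', 'sky'] (min_width=8, slack=2)
Line 9: ['milk', 'salt'] (min_width=9, slack=1)
Line 10: ['quick', 'sky'] (min_width=9, slack=1)
Line 11: ['end', 'car', 'in'] (min_width=10, slack=0)
Line 12: ['night', 'and'] (min_width=9, slack=1)
Line 13: ['a'] (min_width=1, slack=9)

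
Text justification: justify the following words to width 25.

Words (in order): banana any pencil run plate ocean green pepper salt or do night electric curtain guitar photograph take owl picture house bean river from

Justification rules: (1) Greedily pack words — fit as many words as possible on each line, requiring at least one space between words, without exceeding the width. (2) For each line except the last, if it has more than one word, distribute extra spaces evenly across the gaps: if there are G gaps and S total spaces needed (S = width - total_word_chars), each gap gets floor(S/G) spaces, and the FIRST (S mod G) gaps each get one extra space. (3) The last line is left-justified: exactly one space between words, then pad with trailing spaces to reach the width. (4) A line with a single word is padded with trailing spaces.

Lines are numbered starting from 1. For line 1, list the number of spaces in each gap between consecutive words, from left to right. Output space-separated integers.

Answer: 3 2 2

Derivation:
Line 1: ['banana', 'any', 'pencil', 'run'] (min_width=21, slack=4)
Line 2: ['plate', 'ocean', 'green', 'pepper'] (min_width=24, slack=1)
Line 3: ['salt', 'or', 'do', 'night', 'electric'] (min_width=25, slack=0)
Line 4: ['curtain', 'guitar', 'photograph'] (min_width=25, slack=0)
Line 5: ['take', 'owl', 'picture', 'house'] (min_width=22, slack=3)
Line 6: ['bean', 'river', 'from'] (min_width=15, slack=10)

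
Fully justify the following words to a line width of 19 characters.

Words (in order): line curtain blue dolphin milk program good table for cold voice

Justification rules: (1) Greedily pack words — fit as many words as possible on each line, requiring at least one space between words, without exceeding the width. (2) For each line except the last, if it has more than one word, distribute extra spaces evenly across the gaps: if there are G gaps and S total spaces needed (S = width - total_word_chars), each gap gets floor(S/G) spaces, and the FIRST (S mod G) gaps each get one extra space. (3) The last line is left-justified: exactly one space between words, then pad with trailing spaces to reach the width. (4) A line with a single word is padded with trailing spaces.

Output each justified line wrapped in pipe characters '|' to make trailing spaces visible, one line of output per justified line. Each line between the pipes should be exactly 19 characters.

Answer: |line  curtain  blue|
|dolphin        milk|
|program  good table|
|for cold voice     |

Derivation:
Line 1: ['line', 'curtain', 'blue'] (min_width=17, slack=2)
Line 2: ['dolphin', 'milk'] (min_width=12, slack=7)
Line 3: ['program', 'good', 'table'] (min_width=18, slack=1)
Line 4: ['for', 'cold', 'voice'] (min_width=14, slack=5)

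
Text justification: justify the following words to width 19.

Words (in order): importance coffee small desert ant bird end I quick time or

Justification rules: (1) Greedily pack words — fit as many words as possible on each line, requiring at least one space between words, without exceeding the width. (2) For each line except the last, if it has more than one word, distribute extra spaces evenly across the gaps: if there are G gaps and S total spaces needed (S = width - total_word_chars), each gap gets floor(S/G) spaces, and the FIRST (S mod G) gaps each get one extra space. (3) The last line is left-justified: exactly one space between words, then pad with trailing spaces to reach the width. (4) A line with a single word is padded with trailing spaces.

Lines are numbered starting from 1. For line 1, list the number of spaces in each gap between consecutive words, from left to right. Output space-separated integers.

Line 1: ['importance', 'coffee'] (min_width=17, slack=2)
Line 2: ['small', 'desert', 'ant'] (min_width=16, slack=3)
Line 3: ['bird', 'end', 'I', 'quick'] (min_width=16, slack=3)
Line 4: ['time', 'or'] (min_width=7, slack=12)

Answer: 3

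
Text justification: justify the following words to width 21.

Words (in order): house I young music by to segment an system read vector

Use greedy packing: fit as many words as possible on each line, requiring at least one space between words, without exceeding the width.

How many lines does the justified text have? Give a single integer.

Line 1: ['house', 'I', 'young', 'music'] (min_width=19, slack=2)
Line 2: ['by', 'to', 'segment', 'an'] (min_width=16, slack=5)
Line 3: ['system', 'read', 'vector'] (min_width=18, slack=3)
Total lines: 3

Answer: 3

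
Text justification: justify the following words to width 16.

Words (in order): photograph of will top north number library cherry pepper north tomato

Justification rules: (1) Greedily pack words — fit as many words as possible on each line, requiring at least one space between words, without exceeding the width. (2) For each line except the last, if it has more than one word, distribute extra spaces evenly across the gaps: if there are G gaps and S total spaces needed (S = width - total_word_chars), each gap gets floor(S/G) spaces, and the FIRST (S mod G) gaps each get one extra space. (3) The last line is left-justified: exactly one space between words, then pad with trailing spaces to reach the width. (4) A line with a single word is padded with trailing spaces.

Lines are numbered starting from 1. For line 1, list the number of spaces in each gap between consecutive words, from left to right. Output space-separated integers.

Line 1: ['photograph', 'of'] (min_width=13, slack=3)
Line 2: ['will', 'top', 'north'] (min_width=14, slack=2)
Line 3: ['number', 'library'] (min_width=14, slack=2)
Line 4: ['cherry', 'pepper'] (min_width=13, slack=3)
Line 5: ['north', 'tomato'] (min_width=12, slack=4)

Answer: 4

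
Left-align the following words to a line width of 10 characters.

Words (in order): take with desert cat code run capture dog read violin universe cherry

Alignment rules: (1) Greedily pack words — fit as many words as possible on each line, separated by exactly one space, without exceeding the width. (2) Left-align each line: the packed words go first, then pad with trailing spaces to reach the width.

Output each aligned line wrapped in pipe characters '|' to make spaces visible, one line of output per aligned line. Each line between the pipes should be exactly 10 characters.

Line 1: ['take', 'with'] (min_width=9, slack=1)
Line 2: ['desert', 'cat'] (min_width=10, slack=0)
Line 3: ['code', 'run'] (min_width=8, slack=2)
Line 4: ['capture'] (min_width=7, slack=3)
Line 5: ['dog', 'read'] (min_width=8, slack=2)
Line 6: ['violin'] (min_width=6, slack=4)
Line 7: ['universe'] (min_width=8, slack=2)
Line 8: ['cherry'] (min_width=6, slack=4)

Answer: |take with |
|desert cat|
|code run  |
|capture   |
|dog read  |
|violin    |
|universe  |
|cherry    |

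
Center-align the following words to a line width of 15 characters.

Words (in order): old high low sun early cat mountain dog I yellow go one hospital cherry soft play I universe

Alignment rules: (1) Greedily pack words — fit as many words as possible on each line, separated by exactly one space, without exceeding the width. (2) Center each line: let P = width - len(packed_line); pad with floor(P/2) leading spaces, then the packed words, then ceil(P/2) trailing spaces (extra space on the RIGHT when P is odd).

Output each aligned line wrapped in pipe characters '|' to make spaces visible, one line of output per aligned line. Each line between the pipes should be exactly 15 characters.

Line 1: ['old', 'high', 'low'] (min_width=12, slack=3)
Line 2: ['sun', 'early', 'cat'] (min_width=13, slack=2)
Line 3: ['mountain', 'dog', 'I'] (min_width=14, slack=1)
Line 4: ['yellow', 'go', 'one'] (min_width=13, slack=2)
Line 5: ['hospital', 'cherry'] (min_width=15, slack=0)
Line 6: ['soft', 'play', 'I'] (min_width=11, slack=4)
Line 7: ['universe'] (min_width=8, slack=7)

Answer: | old high low  |
| sun early cat |
|mountain dog I |
| yellow go one |
|hospital cherry|
|  soft play I  |
|   universe    |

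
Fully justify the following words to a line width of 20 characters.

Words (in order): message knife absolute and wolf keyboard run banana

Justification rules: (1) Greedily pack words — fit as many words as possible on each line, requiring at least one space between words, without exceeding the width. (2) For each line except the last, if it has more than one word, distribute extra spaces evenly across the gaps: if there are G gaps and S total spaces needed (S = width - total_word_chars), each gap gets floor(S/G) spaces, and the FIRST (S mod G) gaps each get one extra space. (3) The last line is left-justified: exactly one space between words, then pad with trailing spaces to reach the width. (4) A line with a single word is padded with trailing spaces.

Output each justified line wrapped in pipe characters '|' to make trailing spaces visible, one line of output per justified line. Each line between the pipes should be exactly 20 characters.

Answer: |message        knife|
|absolute   and  wolf|
|keyboard run banana |

Derivation:
Line 1: ['message', 'knife'] (min_width=13, slack=7)
Line 2: ['absolute', 'and', 'wolf'] (min_width=17, slack=3)
Line 3: ['keyboard', 'run', 'banana'] (min_width=19, slack=1)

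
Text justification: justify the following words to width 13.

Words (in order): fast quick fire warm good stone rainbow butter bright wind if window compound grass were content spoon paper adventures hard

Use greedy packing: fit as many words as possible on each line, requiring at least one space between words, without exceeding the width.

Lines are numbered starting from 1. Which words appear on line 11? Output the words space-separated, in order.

Answer: paper

Derivation:
Line 1: ['fast', 'quick'] (min_width=10, slack=3)
Line 2: ['fire', 'warm'] (min_width=9, slack=4)
Line 3: ['good', 'stone'] (min_width=10, slack=3)
Line 4: ['rainbow'] (min_width=7, slack=6)
Line 5: ['butter', 'bright'] (min_width=13, slack=0)
Line 6: ['wind', 'if'] (min_width=7, slack=6)
Line 7: ['window'] (min_width=6, slack=7)
Line 8: ['compound'] (min_width=8, slack=5)
Line 9: ['grass', 'were'] (min_width=10, slack=3)
Line 10: ['content', 'spoon'] (min_width=13, slack=0)
Line 11: ['paper'] (min_width=5, slack=8)
Line 12: ['adventures'] (min_width=10, slack=3)
Line 13: ['hard'] (min_width=4, slack=9)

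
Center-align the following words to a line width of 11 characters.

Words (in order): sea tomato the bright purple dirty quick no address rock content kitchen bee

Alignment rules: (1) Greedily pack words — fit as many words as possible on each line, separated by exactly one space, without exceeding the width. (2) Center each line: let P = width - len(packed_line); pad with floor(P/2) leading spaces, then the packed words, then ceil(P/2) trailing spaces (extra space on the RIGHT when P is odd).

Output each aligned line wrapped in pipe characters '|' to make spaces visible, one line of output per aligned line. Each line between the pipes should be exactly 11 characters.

Answer: |sea tomato |
|the bright |
|  purple   |
|dirty quick|
|no address |
|   rock    |
|  content  |
|kitchen bee|

Derivation:
Line 1: ['sea', 'tomato'] (min_width=10, slack=1)
Line 2: ['the', 'bright'] (min_width=10, slack=1)
Line 3: ['purple'] (min_width=6, slack=5)
Line 4: ['dirty', 'quick'] (min_width=11, slack=0)
Line 5: ['no', 'address'] (min_width=10, slack=1)
Line 6: ['rock'] (min_width=4, slack=7)
Line 7: ['content'] (min_width=7, slack=4)
Line 8: ['kitchen', 'bee'] (min_width=11, slack=0)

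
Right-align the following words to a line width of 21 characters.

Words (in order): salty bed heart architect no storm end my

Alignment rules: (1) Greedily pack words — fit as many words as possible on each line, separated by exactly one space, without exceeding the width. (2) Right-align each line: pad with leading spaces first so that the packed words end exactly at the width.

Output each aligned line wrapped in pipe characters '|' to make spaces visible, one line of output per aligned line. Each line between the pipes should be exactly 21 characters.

Line 1: ['salty', 'bed', 'heart'] (min_width=15, slack=6)
Line 2: ['architect', 'no', 'storm'] (min_width=18, slack=3)
Line 3: ['end', 'my'] (min_width=6, slack=15)

Answer: |      salty bed heart|
|   architect no storm|
|               end my|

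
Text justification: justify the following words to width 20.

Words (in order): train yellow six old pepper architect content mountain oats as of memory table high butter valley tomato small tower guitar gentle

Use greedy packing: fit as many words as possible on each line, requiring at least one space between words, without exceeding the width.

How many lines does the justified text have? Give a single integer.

Line 1: ['train', 'yellow', 'six', 'old'] (min_width=20, slack=0)
Line 2: ['pepper', 'architect'] (min_width=16, slack=4)
Line 3: ['content', 'mountain'] (min_width=16, slack=4)
Line 4: ['oats', 'as', 'of', 'memory'] (min_width=17, slack=3)
Line 5: ['table', 'high', 'butter'] (min_width=17, slack=3)
Line 6: ['valley', 'tomato', 'small'] (min_width=19, slack=1)
Line 7: ['tower', 'guitar', 'gentle'] (min_width=19, slack=1)
Total lines: 7

Answer: 7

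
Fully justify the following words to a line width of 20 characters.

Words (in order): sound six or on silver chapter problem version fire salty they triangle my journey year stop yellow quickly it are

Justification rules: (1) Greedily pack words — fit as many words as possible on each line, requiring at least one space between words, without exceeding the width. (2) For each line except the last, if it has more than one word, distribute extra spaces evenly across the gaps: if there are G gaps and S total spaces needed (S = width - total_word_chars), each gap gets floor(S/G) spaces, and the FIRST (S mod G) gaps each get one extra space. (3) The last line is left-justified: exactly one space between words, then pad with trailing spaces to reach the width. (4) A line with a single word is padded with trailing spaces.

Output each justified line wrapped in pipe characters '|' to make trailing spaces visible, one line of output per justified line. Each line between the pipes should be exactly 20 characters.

Answer: |sound   six   or  on|
|silver       chapter|
|problem version fire|
|salty  they triangle|
|my journey year stop|
|yellow   quickly  it|
|are                 |

Derivation:
Line 1: ['sound', 'six', 'or', 'on'] (min_width=15, slack=5)
Line 2: ['silver', 'chapter'] (min_width=14, slack=6)
Line 3: ['problem', 'version', 'fire'] (min_width=20, slack=0)
Line 4: ['salty', 'they', 'triangle'] (min_width=19, slack=1)
Line 5: ['my', 'journey', 'year', 'stop'] (min_width=20, slack=0)
Line 6: ['yellow', 'quickly', 'it'] (min_width=17, slack=3)
Line 7: ['are'] (min_width=3, slack=17)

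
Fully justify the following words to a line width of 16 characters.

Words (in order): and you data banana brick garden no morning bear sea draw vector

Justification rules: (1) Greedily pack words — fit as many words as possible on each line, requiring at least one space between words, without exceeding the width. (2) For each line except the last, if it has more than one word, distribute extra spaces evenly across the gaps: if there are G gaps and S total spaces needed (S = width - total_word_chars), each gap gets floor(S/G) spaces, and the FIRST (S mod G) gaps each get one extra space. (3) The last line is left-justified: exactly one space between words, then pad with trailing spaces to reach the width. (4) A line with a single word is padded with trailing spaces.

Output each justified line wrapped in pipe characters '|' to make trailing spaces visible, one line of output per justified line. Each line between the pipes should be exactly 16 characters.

Line 1: ['and', 'you', 'data'] (min_width=12, slack=4)
Line 2: ['banana', 'brick'] (min_width=12, slack=4)
Line 3: ['garden', 'no'] (min_width=9, slack=7)
Line 4: ['morning', 'bear', 'sea'] (min_width=16, slack=0)
Line 5: ['draw', 'vector'] (min_width=11, slack=5)

Answer: |and   you   data|
|banana     brick|
|garden        no|
|morning bear sea|
|draw vector     |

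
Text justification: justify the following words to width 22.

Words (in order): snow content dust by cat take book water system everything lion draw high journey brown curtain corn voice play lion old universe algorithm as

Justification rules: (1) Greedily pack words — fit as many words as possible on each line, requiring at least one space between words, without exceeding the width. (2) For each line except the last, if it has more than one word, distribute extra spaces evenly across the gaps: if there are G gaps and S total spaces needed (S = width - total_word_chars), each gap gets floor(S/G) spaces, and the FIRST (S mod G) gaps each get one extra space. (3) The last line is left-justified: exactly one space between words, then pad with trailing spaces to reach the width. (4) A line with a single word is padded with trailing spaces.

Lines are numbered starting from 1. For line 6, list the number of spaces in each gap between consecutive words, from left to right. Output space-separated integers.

Answer: 2 2 2

Derivation:
Line 1: ['snow', 'content', 'dust', 'by'] (min_width=20, slack=2)
Line 2: ['cat', 'take', 'book', 'water'] (min_width=19, slack=3)
Line 3: ['system', 'everything', 'lion'] (min_width=22, slack=0)
Line 4: ['draw', 'high', 'journey'] (min_width=17, slack=5)
Line 5: ['brown', 'curtain', 'corn'] (min_width=18, slack=4)
Line 6: ['voice', 'play', 'lion', 'old'] (min_width=19, slack=3)
Line 7: ['universe', 'algorithm', 'as'] (min_width=21, slack=1)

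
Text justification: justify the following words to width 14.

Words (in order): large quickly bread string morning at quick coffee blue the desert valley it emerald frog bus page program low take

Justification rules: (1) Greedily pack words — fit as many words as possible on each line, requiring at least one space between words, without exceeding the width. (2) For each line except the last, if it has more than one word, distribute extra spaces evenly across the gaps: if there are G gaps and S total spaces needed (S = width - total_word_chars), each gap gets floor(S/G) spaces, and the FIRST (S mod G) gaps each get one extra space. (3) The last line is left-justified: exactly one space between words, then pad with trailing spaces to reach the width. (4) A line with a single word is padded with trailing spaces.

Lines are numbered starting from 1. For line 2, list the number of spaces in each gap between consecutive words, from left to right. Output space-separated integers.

Answer: 3

Derivation:
Line 1: ['large', 'quickly'] (min_width=13, slack=1)
Line 2: ['bread', 'string'] (min_width=12, slack=2)
Line 3: ['morning', 'at'] (min_width=10, slack=4)
Line 4: ['quick', 'coffee'] (min_width=12, slack=2)
Line 5: ['blue', 'the'] (min_width=8, slack=6)
Line 6: ['desert', 'valley'] (min_width=13, slack=1)
Line 7: ['it', 'emerald'] (min_width=10, slack=4)
Line 8: ['frog', 'bus', 'page'] (min_width=13, slack=1)
Line 9: ['program', 'low'] (min_width=11, slack=3)
Line 10: ['take'] (min_width=4, slack=10)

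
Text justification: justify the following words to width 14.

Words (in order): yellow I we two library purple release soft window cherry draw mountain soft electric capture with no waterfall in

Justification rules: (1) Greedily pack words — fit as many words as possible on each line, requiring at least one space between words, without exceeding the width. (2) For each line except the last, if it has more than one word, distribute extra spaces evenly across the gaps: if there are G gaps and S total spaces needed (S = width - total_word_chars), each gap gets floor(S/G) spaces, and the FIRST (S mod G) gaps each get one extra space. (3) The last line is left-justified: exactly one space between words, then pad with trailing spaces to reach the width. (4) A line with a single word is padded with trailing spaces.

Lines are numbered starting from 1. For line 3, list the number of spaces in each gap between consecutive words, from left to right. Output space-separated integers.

Line 1: ['yellow', 'I', 'we'] (min_width=11, slack=3)
Line 2: ['two', 'library'] (min_width=11, slack=3)
Line 3: ['purple', 'release'] (min_width=14, slack=0)
Line 4: ['soft', 'window'] (min_width=11, slack=3)
Line 5: ['cherry', 'draw'] (min_width=11, slack=3)
Line 6: ['mountain', 'soft'] (min_width=13, slack=1)
Line 7: ['electric'] (min_width=8, slack=6)
Line 8: ['capture', 'with'] (min_width=12, slack=2)
Line 9: ['no', 'waterfall'] (min_width=12, slack=2)
Line 10: ['in'] (min_width=2, slack=12)

Answer: 1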